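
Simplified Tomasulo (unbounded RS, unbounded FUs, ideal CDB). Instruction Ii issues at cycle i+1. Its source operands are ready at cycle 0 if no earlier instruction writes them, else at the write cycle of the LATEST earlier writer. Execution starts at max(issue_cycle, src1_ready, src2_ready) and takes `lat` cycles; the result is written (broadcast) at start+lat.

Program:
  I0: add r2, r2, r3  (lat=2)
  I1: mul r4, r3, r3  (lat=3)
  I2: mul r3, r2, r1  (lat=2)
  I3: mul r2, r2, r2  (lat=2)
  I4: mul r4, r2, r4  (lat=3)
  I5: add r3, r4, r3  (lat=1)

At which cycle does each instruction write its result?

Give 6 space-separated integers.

I0 add r2: issue@1 deps=(None,None) exec_start@1 write@3
I1 mul r4: issue@2 deps=(None,None) exec_start@2 write@5
I2 mul r3: issue@3 deps=(0,None) exec_start@3 write@5
I3 mul r2: issue@4 deps=(0,0) exec_start@4 write@6
I4 mul r4: issue@5 deps=(3,1) exec_start@6 write@9
I5 add r3: issue@6 deps=(4,2) exec_start@9 write@10

Answer: 3 5 5 6 9 10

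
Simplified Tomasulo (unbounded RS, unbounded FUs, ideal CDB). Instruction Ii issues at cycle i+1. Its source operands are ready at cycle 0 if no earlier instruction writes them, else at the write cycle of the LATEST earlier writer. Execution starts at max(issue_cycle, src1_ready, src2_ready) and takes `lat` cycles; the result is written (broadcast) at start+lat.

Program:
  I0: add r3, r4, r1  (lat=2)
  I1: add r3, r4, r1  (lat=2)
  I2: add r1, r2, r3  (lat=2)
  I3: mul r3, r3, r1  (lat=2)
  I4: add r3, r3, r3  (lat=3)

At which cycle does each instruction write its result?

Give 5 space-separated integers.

Answer: 3 4 6 8 11

Derivation:
I0 add r3: issue@1 deps=(None,None) exec_start@1 write@3
I1 add r3: issue@2 deps=(None,None) exec_start@2 write@4
I2 add r1: issue@3 deps=(None,1) exec_start@4 write@6
I3 mul r3: issue@4 deps=(1,2) exec_start@6 write@8
I4 add r3: issue@5 deps=(3,3) exec_start@8 write@11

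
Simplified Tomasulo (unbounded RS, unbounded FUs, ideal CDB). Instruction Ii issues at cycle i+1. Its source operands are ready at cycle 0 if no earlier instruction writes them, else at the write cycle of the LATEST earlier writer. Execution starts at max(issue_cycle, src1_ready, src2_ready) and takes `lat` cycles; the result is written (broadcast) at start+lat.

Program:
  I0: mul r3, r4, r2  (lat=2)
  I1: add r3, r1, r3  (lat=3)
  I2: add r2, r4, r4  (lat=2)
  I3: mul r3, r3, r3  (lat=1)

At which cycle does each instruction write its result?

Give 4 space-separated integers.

I0 mul r3: issue@1 deps=(None,None) exec_start@1 write@3
I1 add r3: issue@2 deps=(None,0) exec_start@3 write@6
I2 add r2: issue@3 deps=(None,None) exec_start@3 write@5
I3 mul r3: issue@4 deps=(1,1) exec_start@6 write@7

Answer: 3 6 5 7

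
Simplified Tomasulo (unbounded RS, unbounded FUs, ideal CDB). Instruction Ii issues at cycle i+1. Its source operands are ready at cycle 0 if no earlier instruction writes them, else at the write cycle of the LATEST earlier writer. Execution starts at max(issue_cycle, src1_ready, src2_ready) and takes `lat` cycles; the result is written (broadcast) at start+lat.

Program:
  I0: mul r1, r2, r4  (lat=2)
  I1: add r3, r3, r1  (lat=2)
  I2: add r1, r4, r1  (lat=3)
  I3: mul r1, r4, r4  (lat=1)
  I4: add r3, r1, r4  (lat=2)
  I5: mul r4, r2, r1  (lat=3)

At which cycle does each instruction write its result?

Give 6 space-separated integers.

Answer: 3 5 6 5 7 9

Derivation:
I0 mul r1: issue@1 deps=(None,None) exec_start@1 write@3
I1 add r3: issue@2 deps=(None,0) exec_start@3 write@5
I2 add r1: issue@3 deps=(None,0) exec_start@3 write@6
I3 mul r1: issue@4 deps=(None,None) exec_start@4 write@5
I4 add r3: issue@5 deps=(3,None) exec_start@5 write@7
I5 mul r4: issue@6 deps=(None,3) exec_start@6 write@9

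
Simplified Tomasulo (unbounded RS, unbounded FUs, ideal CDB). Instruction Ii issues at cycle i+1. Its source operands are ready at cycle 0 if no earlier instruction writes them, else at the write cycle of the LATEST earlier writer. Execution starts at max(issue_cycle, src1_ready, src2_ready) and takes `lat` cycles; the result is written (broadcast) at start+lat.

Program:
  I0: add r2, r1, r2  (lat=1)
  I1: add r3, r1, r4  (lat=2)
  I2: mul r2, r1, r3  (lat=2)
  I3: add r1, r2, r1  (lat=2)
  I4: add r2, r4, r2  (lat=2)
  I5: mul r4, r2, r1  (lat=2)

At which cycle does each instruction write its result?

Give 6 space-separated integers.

I0 add r2: issue@1 deps=(None,None) exec_start@1 write@2
I1 add r3: issue@2 deps=(None,None) exec_start@2 write@4
I2 mul r2: issue@3 deps=(None,1) exec_start@4 write@6
I3 add r1: issue@4 deps=(2,None) exec_start@6 write@8
I4 add r2: issue@5 deps=(None,2) exec_start@6 write@8
I5 mul r4: issue@6 deps=(4,3) exec_start@8 write@10

Answer: 2 4 6 8 8 10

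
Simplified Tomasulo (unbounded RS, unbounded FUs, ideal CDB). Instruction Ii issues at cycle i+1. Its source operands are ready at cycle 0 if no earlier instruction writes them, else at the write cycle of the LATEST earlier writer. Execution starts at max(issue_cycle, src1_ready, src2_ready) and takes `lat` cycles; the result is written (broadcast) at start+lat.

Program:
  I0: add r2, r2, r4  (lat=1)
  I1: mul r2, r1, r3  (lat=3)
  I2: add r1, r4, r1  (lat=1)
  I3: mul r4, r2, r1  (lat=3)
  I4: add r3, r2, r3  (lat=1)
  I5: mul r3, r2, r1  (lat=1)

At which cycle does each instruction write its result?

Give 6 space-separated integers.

I0 add r2: issue@1 deps=(None,None) exec_start@1 write@2
I1 mul r2: issue@2 deps=(None,None) exec_start@2 write@5
I2 add r1: issue@3 deps=(None,None) exec_start@3 write@4
I3 mul r4: issue@4 deps=(1,2) exec_start@5 write@8
I4 add r3: issue@5 deps=(1,None) exec_start@5 write@6
I5 mul r3: issue@6 deps=(1,2) exec_start@6 write@7

Answer: 2 5 4 8 6 7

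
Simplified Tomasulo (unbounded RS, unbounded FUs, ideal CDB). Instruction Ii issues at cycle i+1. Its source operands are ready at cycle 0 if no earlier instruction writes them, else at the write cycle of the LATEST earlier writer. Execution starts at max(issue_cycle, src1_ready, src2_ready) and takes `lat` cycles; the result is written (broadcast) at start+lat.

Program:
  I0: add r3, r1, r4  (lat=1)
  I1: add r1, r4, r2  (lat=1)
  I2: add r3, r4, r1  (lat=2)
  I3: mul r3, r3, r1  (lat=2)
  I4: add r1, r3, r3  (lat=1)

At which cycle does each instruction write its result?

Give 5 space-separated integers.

Answer: 2 3 5 7 8

Derivation:
I0 add r3: issue@1 deps=(None,None) exec_start@1 write@2
I1 add r1: issue@2 deps=(None,None) exec_start@2 write@3
I2 add r3: issue@3 deps=(None,1) exec_start@3 write@5
I3 mul r3: issue@4 deps=(2,1) exec_start@5 write@7
I4 add r1: issue@5 deps=(3,3) exec_start@7 write@8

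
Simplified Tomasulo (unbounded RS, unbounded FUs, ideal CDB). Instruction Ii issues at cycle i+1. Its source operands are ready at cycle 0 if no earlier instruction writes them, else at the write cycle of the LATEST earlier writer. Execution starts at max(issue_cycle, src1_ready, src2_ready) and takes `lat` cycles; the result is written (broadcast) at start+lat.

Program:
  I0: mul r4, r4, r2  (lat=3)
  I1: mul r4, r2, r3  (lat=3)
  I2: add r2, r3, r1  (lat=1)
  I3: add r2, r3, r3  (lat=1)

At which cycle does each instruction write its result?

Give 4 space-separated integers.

I0 mul r4: issue@1 deps=(None,None) exec_start@1 write@4
I1 mul r4: issue@2 deps=(None,None) exec_start@2 write@5
I2 add r2: issue@3 deps=(None,None) exec_start@3 write@4
I3 add r2: issue@4 deps=(None,None) exec_start@4 write@5

Answer: 4 5 4 5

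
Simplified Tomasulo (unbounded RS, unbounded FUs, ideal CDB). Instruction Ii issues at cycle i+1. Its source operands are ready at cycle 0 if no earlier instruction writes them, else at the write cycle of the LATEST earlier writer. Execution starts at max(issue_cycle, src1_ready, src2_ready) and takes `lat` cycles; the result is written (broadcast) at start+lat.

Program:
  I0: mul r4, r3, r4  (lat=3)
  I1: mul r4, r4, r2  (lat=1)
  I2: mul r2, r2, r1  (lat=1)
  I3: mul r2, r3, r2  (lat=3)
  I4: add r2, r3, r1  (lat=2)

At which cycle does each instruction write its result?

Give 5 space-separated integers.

Answer: 4 5 4 7 7

Derivation:
I0 mul r4: issue@1 deps=(None,None) exec_start@1 write@4
I1 mul r4: issue@2 deps=(0,None) exec_start@4 write@5
I2 mul r2: issue@3 deps=(None,None) exec_start@3 write@4
I3 mul r2: issue@4 deps=(None,2) exec_start@4 write@7
I4 add r2: issue@5 deps=(None,None) exec_start@5 write@7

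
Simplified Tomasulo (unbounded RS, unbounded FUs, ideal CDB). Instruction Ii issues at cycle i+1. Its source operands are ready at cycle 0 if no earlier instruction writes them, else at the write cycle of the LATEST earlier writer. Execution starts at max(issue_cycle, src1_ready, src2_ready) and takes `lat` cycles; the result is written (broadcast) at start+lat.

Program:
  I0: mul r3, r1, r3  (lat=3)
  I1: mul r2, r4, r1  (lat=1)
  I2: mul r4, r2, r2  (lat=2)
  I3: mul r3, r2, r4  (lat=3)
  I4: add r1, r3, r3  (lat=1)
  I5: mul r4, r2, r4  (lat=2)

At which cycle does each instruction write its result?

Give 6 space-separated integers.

Answer: 4 3 5 8 9 8

Derivation:
I0 mul r3: issue@1 deps=(None,None) exec_start@1 write@4
I1 mul r2: issue@2 deps=(None,None) exec_start@2 write@3
I2 mul r4: issue@3 deps=(1,1) exec_start@3 write@5
I3 mul r3: issue@4 deps=(1,2) exec_start@5 write@8
I4 add r1: issue@5 deps=(3,3) exec_start@8 write@9
I5 mul r4: issue@6 deps=(1,2) exec_start@6 write@8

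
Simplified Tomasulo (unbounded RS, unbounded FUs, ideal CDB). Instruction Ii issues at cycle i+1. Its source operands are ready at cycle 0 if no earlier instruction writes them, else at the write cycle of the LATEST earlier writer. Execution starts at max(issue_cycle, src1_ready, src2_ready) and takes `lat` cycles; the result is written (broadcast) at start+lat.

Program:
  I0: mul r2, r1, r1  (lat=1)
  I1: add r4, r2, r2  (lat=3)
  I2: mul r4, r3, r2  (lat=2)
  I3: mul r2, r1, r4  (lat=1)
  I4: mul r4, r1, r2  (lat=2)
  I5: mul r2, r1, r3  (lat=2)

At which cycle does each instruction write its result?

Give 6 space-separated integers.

I0 mul r2: issue@1 deps=(None,None) exec_start@1 write@2
I1 add r4: issue@2 deps=(0,0) exec_start@2 write@5
I2 mul r4: issue@3 deps=(None,0) exec_start@3 write@5
I3 mul r2: issue@4 deps=(None,2) exec_start@5 write@6
I4 mul r4: issue@5 deps=(None,3) exec_start@6 write@8
I5 mul r2: issue@6 deps=(None,None) exec_start@6 write@8

Answer: 2 5 5 6 8 8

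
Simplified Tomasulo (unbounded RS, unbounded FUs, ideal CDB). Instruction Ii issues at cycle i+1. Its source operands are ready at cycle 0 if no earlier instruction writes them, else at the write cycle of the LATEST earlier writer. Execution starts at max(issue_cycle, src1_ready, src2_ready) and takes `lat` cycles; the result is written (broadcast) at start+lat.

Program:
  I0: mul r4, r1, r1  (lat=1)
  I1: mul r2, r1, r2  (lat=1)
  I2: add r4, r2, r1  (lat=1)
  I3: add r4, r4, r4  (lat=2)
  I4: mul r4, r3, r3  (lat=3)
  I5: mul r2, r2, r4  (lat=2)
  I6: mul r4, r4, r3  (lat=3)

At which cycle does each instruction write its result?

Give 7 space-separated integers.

Answer: 2 3 4 6 8 10 11

Derivation:
I0 mul r4: issue@1 deps=(None,None) exec_start@1 write@2
I1 mul r2: issue@2 deps=(None,None) exec_start@2 write@3
I2 add r4: issue@3 deps=(1,None) exec_start@3 write@4
I3 add r4: issue@4 deps=(2,2) exec_start@4 write@6
I4 mul r4: issue@5 deps=(None,None) exec_start@5 write@8
I5 mul r2: issue@6 deps=(1,4) exec_start@8 write@10
I6 mul r4: issue@7 deps=(4,None) exec_start@8 write@11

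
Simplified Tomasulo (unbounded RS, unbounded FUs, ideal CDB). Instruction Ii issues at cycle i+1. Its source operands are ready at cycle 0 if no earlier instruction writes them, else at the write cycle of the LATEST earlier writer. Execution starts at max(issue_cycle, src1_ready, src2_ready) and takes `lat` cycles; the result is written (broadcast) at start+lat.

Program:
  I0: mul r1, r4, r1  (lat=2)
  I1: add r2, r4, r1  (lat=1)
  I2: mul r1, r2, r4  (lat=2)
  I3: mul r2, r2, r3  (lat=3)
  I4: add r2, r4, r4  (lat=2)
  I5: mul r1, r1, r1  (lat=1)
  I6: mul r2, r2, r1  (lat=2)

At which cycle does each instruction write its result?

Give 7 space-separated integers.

I0 mul r1: issue@1 deps=(None,None) exec_start@1 write@3
I1 add r2: issue@2 deps=(None,0) exec_start@3 write@4
I2 mul r1: issue@3 deps=(1,None) exec_start@4 write@6
I3 mul r2: issue@4 deps=(1,None) exec_start@4 write@7
I4 add r2: issue@5 deps=(None,None) exec_start@5 write@7
I5 mul r1: issue@6 deps=(2,2) exec_start@6 write@7
I6 mul r2: issue@7 deps=(4,5) exec_start@7 write@9

Answer: 3 4 6 7 7 7 9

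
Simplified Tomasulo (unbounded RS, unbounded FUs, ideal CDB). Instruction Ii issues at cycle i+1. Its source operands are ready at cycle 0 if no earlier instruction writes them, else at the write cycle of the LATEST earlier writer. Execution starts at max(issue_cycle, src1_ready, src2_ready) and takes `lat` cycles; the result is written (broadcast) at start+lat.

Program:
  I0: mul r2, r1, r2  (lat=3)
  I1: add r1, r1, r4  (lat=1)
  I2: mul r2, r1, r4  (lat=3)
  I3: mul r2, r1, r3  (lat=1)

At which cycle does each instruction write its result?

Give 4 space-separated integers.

Answer: 4 3 6 5

Derivation:
I0 mul r2: issue@1 deps=(None,None) exec_start@1 write@4
I1 add r1: issue@2 deps=(None,None) exec_start@2 write@3
I2 mul r2: issue@3 deps=(1,None) exec_start@3 write@6
I3 mul r2: issue@4 deps=(1,None) exec_start@4 write@5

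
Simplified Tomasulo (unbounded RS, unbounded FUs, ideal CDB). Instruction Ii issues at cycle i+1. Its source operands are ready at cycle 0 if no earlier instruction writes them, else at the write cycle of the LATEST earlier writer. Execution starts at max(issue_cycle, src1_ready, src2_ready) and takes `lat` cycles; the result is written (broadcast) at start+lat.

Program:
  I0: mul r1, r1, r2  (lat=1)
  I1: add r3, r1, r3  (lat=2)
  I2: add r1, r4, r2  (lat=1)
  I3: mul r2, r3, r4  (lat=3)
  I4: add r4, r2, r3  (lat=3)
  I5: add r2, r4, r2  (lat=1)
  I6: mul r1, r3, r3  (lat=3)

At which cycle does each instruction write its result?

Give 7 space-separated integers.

I0 mul r1: issue@1 deps=(None,None) exec_start@1 write@2
I1 add r3: issue@2 deps=(0,None) exec_start@2 write@4
I2 add r1: issue@3 deps=(None,None) exec_start@3 write@4
I3 mul r2: issue@4 deps=(1,None) exec_start@4 write@7
I4 add r4: issue@5 deps=(3,1) exec_start@7 write@10
I5 add r2: issue@6 deps=(4,3) exec_start@10 write@11
I6 mul r1: issue@7 deps=(1,1) exec_start@7 write@10

Answer: 2 4 4 7 10 11 10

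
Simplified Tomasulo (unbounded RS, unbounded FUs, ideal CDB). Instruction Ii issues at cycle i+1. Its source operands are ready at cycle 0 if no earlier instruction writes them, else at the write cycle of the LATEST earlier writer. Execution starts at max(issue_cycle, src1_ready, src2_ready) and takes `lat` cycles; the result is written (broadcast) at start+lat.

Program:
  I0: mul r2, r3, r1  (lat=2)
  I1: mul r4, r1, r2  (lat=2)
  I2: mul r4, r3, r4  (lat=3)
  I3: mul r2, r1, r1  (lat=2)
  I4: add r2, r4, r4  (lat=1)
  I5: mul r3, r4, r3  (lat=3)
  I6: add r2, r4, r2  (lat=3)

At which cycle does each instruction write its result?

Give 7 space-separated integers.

I0 mul r2: issue@1 deps=(None,None) exec_start@1 write@3
I1 mul r4: issue@2 deps=(None,0) exec_start@3 write@5
I2 mul r4: issue@3 deps=(None,1) exec_start@5 write@8
I3 mul r2: issue@4 deps=(None,None) exec_start@4 write@6
I4 add r2: issue@5 deps=(2,2) exec_start@8 write@9
I5 mul r3: issue@6 deps=(2,None) exec_start@8 write@11
I6 add r2: issue@7 deps=(2,4) exec_start@9 write@12

Answer: 3 5 8 6 9 11 12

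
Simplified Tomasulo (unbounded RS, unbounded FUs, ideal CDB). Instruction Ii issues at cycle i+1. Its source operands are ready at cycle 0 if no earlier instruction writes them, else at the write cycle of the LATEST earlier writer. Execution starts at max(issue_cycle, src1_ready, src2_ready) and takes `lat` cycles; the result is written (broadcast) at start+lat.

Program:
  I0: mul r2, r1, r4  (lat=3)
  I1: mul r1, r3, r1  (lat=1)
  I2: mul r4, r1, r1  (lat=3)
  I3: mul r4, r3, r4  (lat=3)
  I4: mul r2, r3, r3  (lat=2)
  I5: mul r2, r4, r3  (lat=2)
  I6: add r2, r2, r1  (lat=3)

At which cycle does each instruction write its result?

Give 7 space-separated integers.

Answer: 4 3 6 9 7 11 14

Derivation:
I0 mul r2: issue@1 deps=(None,None) exec_start@1 write@4
I1 mul r1: issue@2 deps=(None,None) exec_start@2 write@3
I2 mul r4: issue@3 deps=(1,1) exec_start@3 write@6
I3 mul r4: issue@4 deps=(None,2) exec_start@6 write@9
I4 mul r2: issue@5 deps=(None,None) exec_start@5 write@7
I5 mul r2: issue@6 deps=(3,None) exec_start@9 write@11
I6 add r2: issue@7 deps=(5,1) exec_start@11 write@14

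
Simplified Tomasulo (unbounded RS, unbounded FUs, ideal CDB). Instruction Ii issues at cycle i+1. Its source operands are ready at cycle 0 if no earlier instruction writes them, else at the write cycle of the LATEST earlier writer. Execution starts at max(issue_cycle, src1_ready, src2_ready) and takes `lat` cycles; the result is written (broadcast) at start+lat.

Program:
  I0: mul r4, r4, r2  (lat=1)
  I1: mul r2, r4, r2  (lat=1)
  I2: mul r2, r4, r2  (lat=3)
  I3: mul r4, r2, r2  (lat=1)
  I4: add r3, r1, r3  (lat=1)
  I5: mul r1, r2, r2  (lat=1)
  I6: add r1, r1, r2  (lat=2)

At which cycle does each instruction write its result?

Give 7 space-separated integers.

I0 mul r4: issue@1 deps=(None,None) exec_start@1 write@2
I1 mul r2: issue@2 deps=(0,None) exec_start@2 write@3
I2 mul r2: issue@3 deps=(0,1) exec_start@3 write@6
I3 mul r4: issue@4 deps=(2,2) exec_start@6 write@7
I4 add r3: issue@5 deps=(None,None) exec_start@5 write@6
I5 mul r1: issue@6 deps=(2,2) exec_start@6 write@7
I6 add r1: issue@7 deps=(5,2) exec_start@7 write@9

Answer: 2 3 6 7 6 7 9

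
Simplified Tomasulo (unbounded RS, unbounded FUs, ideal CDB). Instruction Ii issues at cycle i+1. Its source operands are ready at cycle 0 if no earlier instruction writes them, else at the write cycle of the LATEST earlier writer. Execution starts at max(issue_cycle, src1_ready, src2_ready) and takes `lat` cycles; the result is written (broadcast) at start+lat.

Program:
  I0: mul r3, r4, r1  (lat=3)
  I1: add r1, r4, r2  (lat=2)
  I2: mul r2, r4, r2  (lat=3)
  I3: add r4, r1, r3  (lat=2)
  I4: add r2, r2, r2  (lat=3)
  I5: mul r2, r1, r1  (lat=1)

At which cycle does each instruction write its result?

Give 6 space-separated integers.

I0 mul r3: issue@1 deps=(None,None) exec_start@1 write@4
I1 add r1: issue@2 deps=(None,None) exec_start@2 write@4
I2 mul r2: issue@3 deps=(None,None) exec_start@3 write@6
I3 add r4: issue@4 deps=(1,0) exec_start@4 write@6
I4 add r2: issue@5 deps=(2,2) exec_start@6 write@9
I5 mul r2: issue@6 deps=(1,1) exec_start@6 write@7

Answer: 4 4 6 6 9 7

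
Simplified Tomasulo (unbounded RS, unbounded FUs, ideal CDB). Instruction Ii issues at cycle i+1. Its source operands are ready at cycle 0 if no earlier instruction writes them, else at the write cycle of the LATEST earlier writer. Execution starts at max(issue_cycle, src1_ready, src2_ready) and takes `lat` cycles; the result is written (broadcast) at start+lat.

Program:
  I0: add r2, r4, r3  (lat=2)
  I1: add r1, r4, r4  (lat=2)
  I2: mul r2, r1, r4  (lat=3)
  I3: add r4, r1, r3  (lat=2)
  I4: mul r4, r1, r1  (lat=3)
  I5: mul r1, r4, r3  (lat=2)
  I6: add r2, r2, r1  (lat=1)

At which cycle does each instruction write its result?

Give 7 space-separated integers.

I0 add r2: issue@1 deps=(None,None) exec_start@1 write@3
I1 add r1: issue@2 deps=(None,None) exec_start@2 write@4
I2 mul r2: issue@3 deps=(1,None) exec_start@4 write@7
I3 add r4: issue@4 deps=(1,None) exec_start@4 write@6
I4 mul r4: issue@5 deps=(1,1) exec_start@5 write@8
I5 mul r1: issue@6 deps=(4,None) exec_start@8 write@10
I6 add r2: issue@7 deps=(2,5) exec_start@10 write@11

Answer: 3 4 7 6 8 10 11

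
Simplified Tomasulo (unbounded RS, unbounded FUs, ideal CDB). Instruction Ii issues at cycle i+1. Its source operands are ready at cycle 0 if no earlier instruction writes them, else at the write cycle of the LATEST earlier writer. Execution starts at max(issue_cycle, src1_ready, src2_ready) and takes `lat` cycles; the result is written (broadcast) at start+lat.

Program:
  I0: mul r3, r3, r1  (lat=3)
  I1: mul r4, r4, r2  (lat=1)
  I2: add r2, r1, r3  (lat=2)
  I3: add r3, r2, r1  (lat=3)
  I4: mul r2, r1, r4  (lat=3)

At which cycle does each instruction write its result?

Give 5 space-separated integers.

Answer: 4 3 6 9 8

Derivation:
I0 mul r3: issue@1 deps=(None,None) exec_start@1 write@4
I1 mul r4: issue@2 deps=(None,None) exec_start@2 write@3
I2 add r2: issue@3 deps=(None,0) exec_start@4 write@6
I3 add r3: issue@4 deps=(2,None) exec_start@6 write@9
I4 mul r2: issue@5 deps=(None,1) exec_start@5 write@8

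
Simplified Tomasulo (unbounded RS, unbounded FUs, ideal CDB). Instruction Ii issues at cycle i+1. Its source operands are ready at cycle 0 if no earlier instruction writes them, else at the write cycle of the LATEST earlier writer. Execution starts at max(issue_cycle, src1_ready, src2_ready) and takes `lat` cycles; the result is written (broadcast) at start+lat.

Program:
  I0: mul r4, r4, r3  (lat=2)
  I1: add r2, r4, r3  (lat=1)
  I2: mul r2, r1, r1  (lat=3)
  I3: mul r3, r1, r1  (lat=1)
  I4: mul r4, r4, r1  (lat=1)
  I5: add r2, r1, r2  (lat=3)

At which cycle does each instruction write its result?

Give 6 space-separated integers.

Answer: 3 4 6 5 6 9

Derivation:
I0 mul r4: issue@1 deps=(None,None) exec_start@1 write@3
I1 add r2: issue@2 deps=(0,None) exec_start@3 write@4
I2 mul r2: issue@3 deps=(None,None) exec_start@3 write@6
I3 mul r3: issue@4 deps=(None,None) exec_start@4 write@5
I4 mul r4: issue@5 deps=(0,None) exec_start@5 write@6
I5 add r2: issue@6 deps=(None,2) exec_start@6 write@9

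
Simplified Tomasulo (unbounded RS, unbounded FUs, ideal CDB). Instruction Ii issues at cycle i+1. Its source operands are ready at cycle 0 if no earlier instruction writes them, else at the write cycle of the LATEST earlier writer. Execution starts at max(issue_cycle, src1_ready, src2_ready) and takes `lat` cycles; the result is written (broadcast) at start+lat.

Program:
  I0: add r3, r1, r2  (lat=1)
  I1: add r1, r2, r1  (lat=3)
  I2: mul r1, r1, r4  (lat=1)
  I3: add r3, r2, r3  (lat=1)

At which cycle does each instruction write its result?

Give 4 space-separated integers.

Answer: 2 5 6 5

Derivation:
I0 add r3: issue@1 deps=(None,None) exec_start@1 write@2
I1 add r1: issue@2 deps=(None,None) exec_start@2 write@5
I2 mul r1: issue@3 deps=(1,None) exec_start@5 write@6
I3 add r3: issue@4 deps=(None,0) exec_start@4 write@5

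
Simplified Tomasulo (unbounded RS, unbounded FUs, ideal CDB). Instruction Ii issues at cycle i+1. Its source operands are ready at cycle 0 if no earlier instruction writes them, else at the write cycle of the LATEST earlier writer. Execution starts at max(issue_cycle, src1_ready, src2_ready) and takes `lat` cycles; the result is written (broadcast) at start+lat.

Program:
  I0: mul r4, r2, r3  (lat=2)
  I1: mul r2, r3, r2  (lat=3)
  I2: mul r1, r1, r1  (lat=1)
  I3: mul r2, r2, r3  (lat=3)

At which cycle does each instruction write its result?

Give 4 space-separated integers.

I0 mul r4: issue@1 deps=(None,None) exec_start@1 write@3
I1 mul r2: issue@2 deps=(None,None) exec_start@2 write@5
I2 mul r1: issue@3 deps=(None,None) exec_start@3 write@4
I3 mul r2: issue@4 deps=(1,None) exec_start@5 write@8

Answer: 3 5 4 8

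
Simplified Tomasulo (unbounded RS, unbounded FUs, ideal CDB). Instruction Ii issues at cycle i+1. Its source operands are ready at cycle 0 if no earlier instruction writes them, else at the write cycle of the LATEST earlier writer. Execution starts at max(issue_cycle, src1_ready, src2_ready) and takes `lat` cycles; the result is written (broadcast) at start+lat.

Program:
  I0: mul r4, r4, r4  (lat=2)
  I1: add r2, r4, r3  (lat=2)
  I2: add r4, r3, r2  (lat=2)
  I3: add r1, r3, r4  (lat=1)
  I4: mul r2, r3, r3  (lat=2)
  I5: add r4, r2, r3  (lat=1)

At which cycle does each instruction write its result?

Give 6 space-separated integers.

Answer: 3 5 7 8 7 8

Derivation:
I0 mul r4: issue@1 deps=(None,None) exec_start@1 write@3
I1 add r2: issue@2 deps=(0,None) exec_start@3 write@5
I2 add r4: issue@3 deps=(None,1) exec_start@5 write@7
I3 add r1: issue@4 deps=(None,2) exec_start@7 write@8
I4 mul r2: issue@5 deps=(None,None) exec_start@5 write@7
I5 add r4: issue@6 deps=(4,None) exec_start@7 write@8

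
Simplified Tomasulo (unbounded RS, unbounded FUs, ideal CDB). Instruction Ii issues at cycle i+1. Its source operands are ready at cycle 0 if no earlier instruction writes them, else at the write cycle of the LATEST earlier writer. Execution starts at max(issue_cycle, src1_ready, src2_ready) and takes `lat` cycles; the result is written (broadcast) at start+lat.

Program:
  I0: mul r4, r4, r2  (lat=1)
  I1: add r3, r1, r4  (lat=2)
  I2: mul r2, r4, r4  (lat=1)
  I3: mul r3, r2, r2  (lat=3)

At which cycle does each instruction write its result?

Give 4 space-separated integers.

I0 mul r4: issue@1 deps=(None,None) exec_start@1 write@2
I1 add r3: issue@2 deps=(None,0) exec_start@2 write@4
I2 mul r2: issue@3 deps=(0,0) exec_start@3 write@4
I3 mul r3: issue@4 deps=(2,2) exec_start@4 write@7

Answer: 2 4 4 7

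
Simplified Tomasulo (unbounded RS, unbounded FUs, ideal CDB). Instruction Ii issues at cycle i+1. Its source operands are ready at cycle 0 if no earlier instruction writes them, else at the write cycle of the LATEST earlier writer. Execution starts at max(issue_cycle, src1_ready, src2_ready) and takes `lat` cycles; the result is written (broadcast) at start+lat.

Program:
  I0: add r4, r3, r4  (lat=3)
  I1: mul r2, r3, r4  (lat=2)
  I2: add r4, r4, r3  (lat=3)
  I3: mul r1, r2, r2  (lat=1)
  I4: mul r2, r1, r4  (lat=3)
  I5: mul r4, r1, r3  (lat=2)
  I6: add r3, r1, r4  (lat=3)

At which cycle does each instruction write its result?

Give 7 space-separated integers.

Answer: 4 6 7 7 10 9 12

Derivation:
I0 add r4: issue@1 deps=(None,None) exec_start@1 write@4
I1 mul r2: issue@2 deps=(None,0) exec_start@4 write@6
I2 add r4: issue@3 deps=(0,None) exec_start@4 write@7
I3 mul r1: issue@4 deps=(1,1) exec_start@6 write@7
I4 mul r2: issue@5 deps=(3,2) exec_start@7 write@10
I5 mul r4: issue@6 deps=(3,None) exec_start@7 write@9
I6 add r3: issue@7 deps=(3,5) exec_start@9 write@12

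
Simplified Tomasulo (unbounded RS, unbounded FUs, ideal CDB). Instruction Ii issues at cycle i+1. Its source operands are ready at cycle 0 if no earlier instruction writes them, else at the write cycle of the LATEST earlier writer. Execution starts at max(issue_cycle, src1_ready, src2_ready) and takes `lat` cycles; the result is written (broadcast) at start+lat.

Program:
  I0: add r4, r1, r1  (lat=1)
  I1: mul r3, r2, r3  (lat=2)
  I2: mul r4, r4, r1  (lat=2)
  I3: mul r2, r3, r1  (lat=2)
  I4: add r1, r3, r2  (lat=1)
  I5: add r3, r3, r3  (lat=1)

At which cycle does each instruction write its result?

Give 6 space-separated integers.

I0 add r4: issue@1 deps=(None,None) exec_start@1 write@2
I1 mul r3: issue@2 deps=(None,None) exec_start@2 write@4
I2 mul r4: issue@3 deps=(0,None) exec_start@3 write@5
I3 mul r2: issue@4 deps=(1,None) exec_start@4 write@6
I4 add r1: issue@5 deps=(1,3) exec_start@6 write@7
I5 add r3: issue@6 deps=(1,1) exec_start@6 write@7

Answer: 2 4 5 6 7 7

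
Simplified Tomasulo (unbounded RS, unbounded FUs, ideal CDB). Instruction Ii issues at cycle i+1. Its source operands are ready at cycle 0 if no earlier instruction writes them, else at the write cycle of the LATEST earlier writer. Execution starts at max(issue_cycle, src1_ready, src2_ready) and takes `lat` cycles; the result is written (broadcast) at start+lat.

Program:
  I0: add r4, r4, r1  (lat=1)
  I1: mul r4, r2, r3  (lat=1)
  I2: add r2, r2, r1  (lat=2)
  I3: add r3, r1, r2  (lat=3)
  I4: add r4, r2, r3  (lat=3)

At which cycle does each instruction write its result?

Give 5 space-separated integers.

I0 add r4: issue@1 deps=(None,None) exec_start@1 write@2
I1 mul r4: issue@2 deps=(None,None) exec_start@2 write@3
I2 add r2: issue@3 deps=(None,None) exec_start@3 write@5
I3 add r3: issue@4 deps=(None,2) exec_start@5 write@8
I4 add r4: issue@5 deps=(2,3) exec_start@8 write@11

Answer: 2 3 5 8 11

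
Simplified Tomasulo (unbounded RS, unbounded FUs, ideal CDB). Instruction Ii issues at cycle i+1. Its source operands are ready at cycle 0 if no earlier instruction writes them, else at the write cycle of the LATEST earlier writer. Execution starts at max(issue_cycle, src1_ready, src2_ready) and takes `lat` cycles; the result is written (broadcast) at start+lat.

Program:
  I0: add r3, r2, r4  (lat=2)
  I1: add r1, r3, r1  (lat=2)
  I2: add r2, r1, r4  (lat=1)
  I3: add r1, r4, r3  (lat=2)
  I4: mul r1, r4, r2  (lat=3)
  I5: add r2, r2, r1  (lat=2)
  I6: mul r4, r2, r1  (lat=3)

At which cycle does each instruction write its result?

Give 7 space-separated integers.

Answer: 3 5 6 6 9 11 14

Derivation:
I0 add r3: issue@1 deps=(None,None) exec_start@1 write@3
I1 add r1: issue@2 deps=(0,None) exec_start@3 write@5
I2 add r2: issue@3 deps=(1,None) exec_start@5 write@6
I3 add r1: issue@4 deps=(None,0) exec_start@4 write@6
I4 mul r1: issue@5 deps=(None,2) exec_start@6 write@9
I5 add r2: issue@6 deps=(2,4) exec_start@9 write@11
I6 mul r4: issue@7 deps=(5,4) exec_start@11 write@14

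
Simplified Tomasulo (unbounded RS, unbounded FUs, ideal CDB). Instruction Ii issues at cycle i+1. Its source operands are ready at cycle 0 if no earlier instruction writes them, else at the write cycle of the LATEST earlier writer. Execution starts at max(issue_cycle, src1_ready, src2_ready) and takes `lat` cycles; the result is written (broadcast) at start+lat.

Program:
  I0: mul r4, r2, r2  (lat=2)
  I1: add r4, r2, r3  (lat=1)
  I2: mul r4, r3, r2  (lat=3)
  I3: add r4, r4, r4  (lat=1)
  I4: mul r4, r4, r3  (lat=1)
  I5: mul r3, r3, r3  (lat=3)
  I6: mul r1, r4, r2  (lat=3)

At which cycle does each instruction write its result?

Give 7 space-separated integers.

I0 mul r4: issue@1 deps=(None,None) exec_start@1 write@3
I1 add r4: issue@2 deps=(None,None) exec_start@2 write@3
I2 mul r4: issue@3 deps=(None,None) exec_start@3 write@6
I3 add r4: issue@4 deps=(2,2) exec_start@6 write@7
I4 mul r4: issue@5 deps=(3,None) exec_start@7 write@8
I5 mul r3: issue@6 deps=(None,None) exec_start@6 write@9
I6 mul r1: issue@7 deps=(4,None) exec_start@8 write@11

Answer: 3 3 6 7 8 9 11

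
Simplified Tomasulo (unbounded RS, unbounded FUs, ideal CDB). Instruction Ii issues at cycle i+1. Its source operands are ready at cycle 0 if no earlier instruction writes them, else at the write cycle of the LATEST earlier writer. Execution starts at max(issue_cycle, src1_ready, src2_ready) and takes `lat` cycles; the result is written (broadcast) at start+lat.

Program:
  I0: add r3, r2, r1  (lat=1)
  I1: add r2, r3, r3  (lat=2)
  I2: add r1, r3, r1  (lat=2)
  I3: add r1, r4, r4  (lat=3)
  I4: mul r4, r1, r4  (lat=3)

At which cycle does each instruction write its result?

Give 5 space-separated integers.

I0 add r3: issue@1 deps=(None,None) exec_start@1 write@2
I1 add r2: issue@2 deps=(0,0) exec_start@2 write@4
I2 add r1: issue@3 deps=(0,None) exec_start@3 write@5
I3 add r1: issue@4 deps=(None,None) exec_start@4 write@7
I4 mul r4: issue@5 deps=(3,None) exec_start@7 write@10

Answer: 2 4 5 7 10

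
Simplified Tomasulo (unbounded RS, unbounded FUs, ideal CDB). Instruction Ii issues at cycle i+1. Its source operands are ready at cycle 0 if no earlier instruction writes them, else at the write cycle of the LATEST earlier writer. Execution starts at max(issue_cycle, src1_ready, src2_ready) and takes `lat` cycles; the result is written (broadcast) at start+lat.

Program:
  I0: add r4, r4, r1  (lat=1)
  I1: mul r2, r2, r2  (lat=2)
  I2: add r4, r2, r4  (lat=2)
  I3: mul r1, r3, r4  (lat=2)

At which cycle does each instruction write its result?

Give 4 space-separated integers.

I0 add r4: issue@1 deps=(None,None) exec_start@1 write@2
I1 mul r2: issue@2 deps=(None,None) exec_start@2 write@4
I2 add r4: issue@3 deps=(1,0) exec_start@4 write@6
I3 mul r1: issue@4 deps=(None,2) exec_start@6 write@8

Answer: 2 4 6 8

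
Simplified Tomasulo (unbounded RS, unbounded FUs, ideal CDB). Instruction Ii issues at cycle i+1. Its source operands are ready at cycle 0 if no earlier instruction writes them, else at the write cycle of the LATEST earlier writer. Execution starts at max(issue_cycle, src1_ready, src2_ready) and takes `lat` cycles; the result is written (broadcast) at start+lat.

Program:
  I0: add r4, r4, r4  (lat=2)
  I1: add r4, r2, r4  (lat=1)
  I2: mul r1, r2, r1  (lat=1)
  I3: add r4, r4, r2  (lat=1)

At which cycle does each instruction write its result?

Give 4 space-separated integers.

Answer: 3 4 4 5

Derivation:
I0 add r4: issue@1 deps=(None,None) exec_start@1 write@3
I1 add r4: issue@2 deps=(None,0) exec_start@3 write@4
I2 mul r1: issue@3 deps=(None,None) exec_start@3 write@4
I3 add r4: issue@4 deps=(1,None) exec_start@4 write@5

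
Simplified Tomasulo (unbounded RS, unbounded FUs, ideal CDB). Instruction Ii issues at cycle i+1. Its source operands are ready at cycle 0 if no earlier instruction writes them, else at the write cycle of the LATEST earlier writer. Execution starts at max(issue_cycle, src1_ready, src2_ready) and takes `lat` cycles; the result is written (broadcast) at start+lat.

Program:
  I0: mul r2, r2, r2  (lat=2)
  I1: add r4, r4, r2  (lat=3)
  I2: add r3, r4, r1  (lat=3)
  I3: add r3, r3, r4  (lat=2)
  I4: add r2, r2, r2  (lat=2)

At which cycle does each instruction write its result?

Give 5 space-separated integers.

Answer: 3 6 9 11 7

Derivation:
I0 mul r2: issue@1 deps=(None,None) exec_start@1 write@3
I1 add r4: issue@2 deps=(None,0) exec_start@3 write@6
I2 add r3: issue@3 deps=(1,None) exec_start@6 write@9
I3 add r3: issue@4 deps=(2,1) exec_start@9 write@11
I4 add r2: issue@5 deps=(0,0) exec_start@5 write@7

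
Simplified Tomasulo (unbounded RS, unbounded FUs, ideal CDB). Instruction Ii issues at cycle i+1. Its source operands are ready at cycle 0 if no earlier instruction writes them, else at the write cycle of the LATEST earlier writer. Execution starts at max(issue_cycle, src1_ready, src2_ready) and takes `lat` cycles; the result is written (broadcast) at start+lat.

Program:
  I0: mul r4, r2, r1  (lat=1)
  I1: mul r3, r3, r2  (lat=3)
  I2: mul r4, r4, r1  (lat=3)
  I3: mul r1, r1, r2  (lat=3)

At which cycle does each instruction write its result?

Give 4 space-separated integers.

Answer: 2 5 6 7

Derivation:
I0 mul r4: issue@1 deps=(None,None) exec_start@1 write@2
I1 mul r3: issue@2 deps=(None,None) exec_start@2 write@5
I2 mul r4: issue@3 deps=(0,None) exec_start@3 write@6
I3 mul r1: issue@4 deps=(None,None) exec_start@4 write@7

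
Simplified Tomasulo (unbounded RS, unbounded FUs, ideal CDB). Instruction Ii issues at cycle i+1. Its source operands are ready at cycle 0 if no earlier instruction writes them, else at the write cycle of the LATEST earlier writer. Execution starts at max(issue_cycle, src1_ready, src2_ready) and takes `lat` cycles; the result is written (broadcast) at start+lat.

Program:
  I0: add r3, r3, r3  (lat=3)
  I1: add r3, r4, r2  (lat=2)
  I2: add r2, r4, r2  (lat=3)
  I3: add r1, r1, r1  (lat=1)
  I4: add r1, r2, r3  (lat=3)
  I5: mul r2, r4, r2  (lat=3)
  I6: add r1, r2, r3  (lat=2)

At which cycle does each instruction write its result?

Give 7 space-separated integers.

I0 add r3: issue@1 deps=(None,None) exec_start@1 write@4
I1 add r3: issue@2 deps=(None,None) exec_start@2 write@4
I2 add r2: issue@3 deps=(None,None) exec_start@3 write@6
I3 add r1: issue@4 deps=(None,None) exec_start@4 write@5
I4 add r1: issue@5 deps=(2,1) exec_start@6 write@9
I5 mul r2: issue@6 deps=(None,2) exec_start@6 write@9
I6 add r1: issue@7 deps=(5,1) exec_start@9 write@11

Answer: 4 4 6 5 9 9 11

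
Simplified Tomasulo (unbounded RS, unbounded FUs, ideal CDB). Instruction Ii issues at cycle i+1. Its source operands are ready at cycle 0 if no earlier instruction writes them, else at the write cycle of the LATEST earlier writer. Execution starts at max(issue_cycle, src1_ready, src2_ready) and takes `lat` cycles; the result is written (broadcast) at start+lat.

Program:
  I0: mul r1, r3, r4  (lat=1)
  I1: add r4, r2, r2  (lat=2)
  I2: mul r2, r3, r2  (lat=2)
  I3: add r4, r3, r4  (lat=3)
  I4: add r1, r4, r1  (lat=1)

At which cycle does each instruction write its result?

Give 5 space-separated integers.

Answer: 2 4 5 7 8

Derivation:
I0 mul r1: issue@1 deps=(None,None) exec_start@1 write@2
I1 add r4: issue@2 deps=(None,None) exec_start@2 write@4
I2 mul r2: issue@3 deps=(None,None) exec_start@3 write@5
I3 add r4: issue@4 deps=(None,1) exec_start@4 write@7
I4 add r1: issue@5 deps=(3,0) exec_start@7 write@8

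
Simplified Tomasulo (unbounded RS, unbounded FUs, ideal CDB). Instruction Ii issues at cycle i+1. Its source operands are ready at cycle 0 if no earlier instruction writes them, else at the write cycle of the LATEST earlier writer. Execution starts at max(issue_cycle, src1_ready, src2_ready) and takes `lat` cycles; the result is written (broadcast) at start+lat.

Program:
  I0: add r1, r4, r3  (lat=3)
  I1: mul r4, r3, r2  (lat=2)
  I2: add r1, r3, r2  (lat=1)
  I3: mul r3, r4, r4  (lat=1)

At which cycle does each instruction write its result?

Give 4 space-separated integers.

I0 add r1: issue@1 deps=(None,None) exec_start@1 write@4
I1 mul r4: issue@2 deps=(None,None) exec_start@2 write@4
I2 add r1: issue@3 deps=(None,None) exec_start@3 write@4
I3 mul r3: issue@4 deps=(1,1) exec_start@4 write@5

Answer: 4 4 4 5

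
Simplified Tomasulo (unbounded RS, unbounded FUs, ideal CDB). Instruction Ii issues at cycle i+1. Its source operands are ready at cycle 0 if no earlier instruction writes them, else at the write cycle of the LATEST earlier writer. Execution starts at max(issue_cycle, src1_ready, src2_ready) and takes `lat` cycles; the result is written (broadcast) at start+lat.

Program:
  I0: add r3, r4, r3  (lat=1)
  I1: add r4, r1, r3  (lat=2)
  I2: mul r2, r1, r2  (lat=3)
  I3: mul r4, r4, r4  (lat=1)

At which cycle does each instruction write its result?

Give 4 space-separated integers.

Answer: 2 4 6 5

Derivation:
I0 add r3: issue@1 deps=(None,None) exec_start@1 write@2
I1 add r4: issue@2 deps=(None,0) exec_start@2 write@4
I2 mul r2: issue@3 deps=(None,None) exec_start@3 write@6
I3 mul r4: issue@4 deps=(1,1) exec_start@4 write@5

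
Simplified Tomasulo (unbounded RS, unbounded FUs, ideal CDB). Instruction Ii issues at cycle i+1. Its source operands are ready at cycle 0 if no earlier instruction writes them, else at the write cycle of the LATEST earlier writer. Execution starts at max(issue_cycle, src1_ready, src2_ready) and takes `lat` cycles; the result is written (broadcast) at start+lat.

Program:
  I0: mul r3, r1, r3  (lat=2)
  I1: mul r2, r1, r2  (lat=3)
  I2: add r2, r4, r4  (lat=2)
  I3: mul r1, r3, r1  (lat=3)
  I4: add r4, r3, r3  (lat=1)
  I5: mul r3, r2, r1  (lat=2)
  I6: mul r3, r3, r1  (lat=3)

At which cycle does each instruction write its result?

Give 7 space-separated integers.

I0 mul r3: issue@1 deps=(None,None) exec_start@1 write@3
I1 mul r2: issue@2 deps=(None,None) exec_start@2 write@5
I2 add r2: issue@3 deps=(None,None) exec_start@3 write@5
I3 mul r1: issue@4 deps=(0,None) exec_start@4 write@7
I4 add r4: issue@5 deps=(0,0) exec_start@5 write@6
I5 mul r3: issue@6 deps=(2,3) exec_start@7 write@9
I6 mul r3: issue@7 deps=(5,3) exec_start@9 write@12

Answer: 3 5 5 7 6 9 12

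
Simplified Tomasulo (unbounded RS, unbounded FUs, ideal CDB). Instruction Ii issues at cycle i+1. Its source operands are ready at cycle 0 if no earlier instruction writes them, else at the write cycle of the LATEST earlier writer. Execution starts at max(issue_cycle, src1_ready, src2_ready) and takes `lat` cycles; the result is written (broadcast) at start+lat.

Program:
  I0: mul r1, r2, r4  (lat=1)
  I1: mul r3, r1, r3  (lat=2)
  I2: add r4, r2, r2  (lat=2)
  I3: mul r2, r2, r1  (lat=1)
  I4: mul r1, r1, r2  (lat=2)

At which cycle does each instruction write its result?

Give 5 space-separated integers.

Answer: 2 4 5 5 7

Derivation:
I0 mul r1: issue@1 deps=(None,None) exec_start@1 write@2
I1 mul r3: issue@2 deps=(0,None) exec_start@2 write@4
I2 add r4: issue@3 deps=(None,None) exec_start@3 write@5
I3 mul r2: issue@4 deps=(None,0) exec_start@4 write@5
I4 mul r1: issue@5 deps=(0,3) exec_start@5 write@7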